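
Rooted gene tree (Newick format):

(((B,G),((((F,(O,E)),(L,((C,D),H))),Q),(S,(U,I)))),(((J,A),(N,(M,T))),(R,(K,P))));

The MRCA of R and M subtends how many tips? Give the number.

The MRCA of R and M is the node subtending (((J,A),(N,(M,T))),(R,(K,P))).
That clade contains 8 terminal taxa: A, J, K, M, N, P, R, T.

8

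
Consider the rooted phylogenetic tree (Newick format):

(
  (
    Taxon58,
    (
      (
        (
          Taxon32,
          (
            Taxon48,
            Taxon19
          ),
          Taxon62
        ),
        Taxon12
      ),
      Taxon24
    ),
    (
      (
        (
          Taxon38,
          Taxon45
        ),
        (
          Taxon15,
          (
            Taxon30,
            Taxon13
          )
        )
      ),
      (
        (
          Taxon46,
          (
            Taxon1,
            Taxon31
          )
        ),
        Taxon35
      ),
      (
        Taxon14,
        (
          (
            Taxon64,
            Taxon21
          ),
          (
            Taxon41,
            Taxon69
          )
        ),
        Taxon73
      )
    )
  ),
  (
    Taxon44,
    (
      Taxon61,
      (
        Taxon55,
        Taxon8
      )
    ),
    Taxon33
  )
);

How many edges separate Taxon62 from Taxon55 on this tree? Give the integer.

The MRCA of Taxon62 and Taxon55 is the root of the tree.
From Taxon62 up to that node: 5 branches. From Taxon55 up to the same node: 4 branches. Total: 5 + 4 = 9.

9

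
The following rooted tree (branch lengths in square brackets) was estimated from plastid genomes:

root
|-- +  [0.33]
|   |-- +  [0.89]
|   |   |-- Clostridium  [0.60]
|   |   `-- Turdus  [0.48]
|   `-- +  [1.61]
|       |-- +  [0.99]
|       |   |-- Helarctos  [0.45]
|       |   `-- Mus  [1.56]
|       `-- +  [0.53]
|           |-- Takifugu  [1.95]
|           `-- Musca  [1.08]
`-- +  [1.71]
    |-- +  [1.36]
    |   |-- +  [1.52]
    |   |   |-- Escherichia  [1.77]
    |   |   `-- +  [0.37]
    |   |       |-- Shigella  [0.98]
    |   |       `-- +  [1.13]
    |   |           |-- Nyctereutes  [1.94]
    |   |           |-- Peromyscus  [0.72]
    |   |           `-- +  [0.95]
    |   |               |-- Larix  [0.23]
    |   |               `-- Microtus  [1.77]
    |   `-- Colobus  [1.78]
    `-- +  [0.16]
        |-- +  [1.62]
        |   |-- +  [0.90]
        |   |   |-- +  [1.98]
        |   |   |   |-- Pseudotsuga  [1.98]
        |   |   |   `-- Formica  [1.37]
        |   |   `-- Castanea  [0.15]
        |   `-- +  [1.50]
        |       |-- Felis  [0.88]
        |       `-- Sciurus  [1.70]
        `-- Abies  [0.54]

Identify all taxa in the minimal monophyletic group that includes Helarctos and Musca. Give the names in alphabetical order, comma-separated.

Tracing Helarctos: it sits inside (Helarctos,Mus).
Tracing Musca: it sits inside (Takifugu,Musca).
The smallest clade enclosing both is ((Helarctos,Mus),(Takifugu,Musca)); the answer is its 4 terminal taxa in alphabetical order.

Helarctos, Mus, Musca, Takifugu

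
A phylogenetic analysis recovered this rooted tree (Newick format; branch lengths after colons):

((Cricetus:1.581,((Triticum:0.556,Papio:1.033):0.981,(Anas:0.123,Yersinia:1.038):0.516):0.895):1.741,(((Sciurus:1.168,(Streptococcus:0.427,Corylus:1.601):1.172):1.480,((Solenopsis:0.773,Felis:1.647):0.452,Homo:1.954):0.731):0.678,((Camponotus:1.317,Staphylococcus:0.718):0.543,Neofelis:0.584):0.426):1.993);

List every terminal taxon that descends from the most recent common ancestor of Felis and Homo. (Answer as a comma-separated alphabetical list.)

Tracing Felis: it sits inside (Solenopsis,Felis).
Tracing Homo: it sits inside ((Solenopsis,Felis),Homo).
The smallest clade enclosing both is ((Solenopsis,Felis),Homo); the answer is its 3 terminal taxa in alphabetical order.

Felis, Homo, Solenopsis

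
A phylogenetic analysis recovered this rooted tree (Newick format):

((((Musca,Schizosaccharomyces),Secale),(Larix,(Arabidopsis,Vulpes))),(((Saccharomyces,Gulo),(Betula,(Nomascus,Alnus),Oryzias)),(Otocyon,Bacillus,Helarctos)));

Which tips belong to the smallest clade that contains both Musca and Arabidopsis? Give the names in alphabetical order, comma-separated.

Arabidopsis, Larix, Musca, Schizosaccharomyces, Secale, Vulpes

Tracing Musca: it sits inside (Musca,Schizosaccharomyces).
Tracing Arabidopsis: it sits inside (Arabidopsis,Vulpes).
The smallest clade enclosing both is (((Musca,Schizosaccharomyces),Secale),(Larix,(Arabidopsis,Vulpes))); the answer is its 6 terminal taxa in alphabetical order.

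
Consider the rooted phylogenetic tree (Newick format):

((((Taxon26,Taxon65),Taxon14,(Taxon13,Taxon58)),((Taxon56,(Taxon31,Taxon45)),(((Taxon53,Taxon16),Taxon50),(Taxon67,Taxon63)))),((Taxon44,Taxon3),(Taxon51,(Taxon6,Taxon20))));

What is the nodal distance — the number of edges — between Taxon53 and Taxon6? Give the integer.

10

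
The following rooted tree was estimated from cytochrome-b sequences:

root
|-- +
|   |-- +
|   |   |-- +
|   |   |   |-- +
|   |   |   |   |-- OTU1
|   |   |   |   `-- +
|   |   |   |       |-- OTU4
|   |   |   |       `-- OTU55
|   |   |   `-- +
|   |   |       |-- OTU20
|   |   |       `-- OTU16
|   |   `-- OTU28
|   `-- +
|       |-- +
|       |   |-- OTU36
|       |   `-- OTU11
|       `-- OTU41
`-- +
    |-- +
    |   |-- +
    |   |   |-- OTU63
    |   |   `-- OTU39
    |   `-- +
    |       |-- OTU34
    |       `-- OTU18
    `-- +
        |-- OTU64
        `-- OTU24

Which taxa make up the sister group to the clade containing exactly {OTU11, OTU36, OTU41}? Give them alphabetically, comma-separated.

The clade containing exactly {OTU11, OTU36, OTU41} attaches to the tree at the node subtending ((((OTU1,(OTU4,OTU55)),(OTU20,OTU16)),OTU28),((OTU36,OTU11),OTU41)).
The other lineage descending from that same node — the sister group — is (((OTU1,(OTU4,OTU55)),(OTU20,OTU16)),OTU28); its 6 tips in alphabetical order are the answer.

OTU1, OTU16, OTU20, OTU28, OTU4, OTU55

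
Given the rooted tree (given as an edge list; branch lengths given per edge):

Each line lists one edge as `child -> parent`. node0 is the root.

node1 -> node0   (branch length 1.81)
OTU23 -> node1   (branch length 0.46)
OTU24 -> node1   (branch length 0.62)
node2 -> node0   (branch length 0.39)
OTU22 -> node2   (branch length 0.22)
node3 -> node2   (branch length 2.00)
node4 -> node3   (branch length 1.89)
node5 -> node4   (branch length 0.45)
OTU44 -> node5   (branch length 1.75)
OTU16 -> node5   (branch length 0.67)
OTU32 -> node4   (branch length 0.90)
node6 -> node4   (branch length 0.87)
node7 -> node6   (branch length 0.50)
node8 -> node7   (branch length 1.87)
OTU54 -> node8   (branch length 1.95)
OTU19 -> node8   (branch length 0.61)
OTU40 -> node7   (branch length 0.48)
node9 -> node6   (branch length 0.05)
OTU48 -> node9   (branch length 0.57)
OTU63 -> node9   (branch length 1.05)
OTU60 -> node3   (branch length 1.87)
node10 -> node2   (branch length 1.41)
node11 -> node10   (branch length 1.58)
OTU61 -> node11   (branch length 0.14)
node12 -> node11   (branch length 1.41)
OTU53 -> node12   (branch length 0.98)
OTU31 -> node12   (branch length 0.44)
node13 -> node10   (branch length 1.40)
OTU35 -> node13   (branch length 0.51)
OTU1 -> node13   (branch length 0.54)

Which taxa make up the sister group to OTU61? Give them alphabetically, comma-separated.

OTU61 attaches to the tree at the node subtending (OTU61,(OTU53,OTU31)).
The other lineage descending from that same node — the sister group — is (OTU53,OTU31); its 2 tips in alphabetical order are the answer.

OTU31, OTU53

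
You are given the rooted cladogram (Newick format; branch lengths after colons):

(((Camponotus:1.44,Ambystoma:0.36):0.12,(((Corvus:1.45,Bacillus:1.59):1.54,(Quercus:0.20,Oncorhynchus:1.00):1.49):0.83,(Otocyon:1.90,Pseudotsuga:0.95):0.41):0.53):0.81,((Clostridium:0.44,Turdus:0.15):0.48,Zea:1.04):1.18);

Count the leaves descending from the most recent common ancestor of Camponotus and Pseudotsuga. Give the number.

8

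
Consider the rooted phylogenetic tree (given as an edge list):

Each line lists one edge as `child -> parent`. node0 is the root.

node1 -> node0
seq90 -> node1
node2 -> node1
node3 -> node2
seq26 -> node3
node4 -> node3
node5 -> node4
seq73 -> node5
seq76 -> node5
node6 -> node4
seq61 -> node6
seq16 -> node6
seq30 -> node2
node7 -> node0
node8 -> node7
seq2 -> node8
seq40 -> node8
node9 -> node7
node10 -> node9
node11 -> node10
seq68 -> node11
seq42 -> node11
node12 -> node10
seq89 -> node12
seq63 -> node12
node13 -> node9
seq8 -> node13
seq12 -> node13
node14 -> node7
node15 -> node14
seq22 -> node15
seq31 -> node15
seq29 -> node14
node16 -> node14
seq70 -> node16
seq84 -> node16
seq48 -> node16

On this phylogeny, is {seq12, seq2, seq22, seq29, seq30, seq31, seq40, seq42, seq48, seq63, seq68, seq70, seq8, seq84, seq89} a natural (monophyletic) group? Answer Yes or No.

No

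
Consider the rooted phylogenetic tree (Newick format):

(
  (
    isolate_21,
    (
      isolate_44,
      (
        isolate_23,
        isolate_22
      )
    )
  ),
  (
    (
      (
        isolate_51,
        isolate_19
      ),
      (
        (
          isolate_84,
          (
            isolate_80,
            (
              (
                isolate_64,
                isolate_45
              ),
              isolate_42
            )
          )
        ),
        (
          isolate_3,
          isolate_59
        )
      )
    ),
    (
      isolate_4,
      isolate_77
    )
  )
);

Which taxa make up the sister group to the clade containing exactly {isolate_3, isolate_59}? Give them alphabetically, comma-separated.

isolate_42, isolate_45, isolate_64, isolate_80, isolate_84

The clade containing exactly {isolate_3, isolate_59} attaches to the tree at the node subtending ((isolate_84,(isolate_80,((isolate_64,isolate_45),isolate_42))),(isolate_3,isolate_59)).
The other lineage descending from that same node — the sister group — is (isolate_84,(isolate_80,((isolate_64,isolate_45),isolate_42))); its 5 tips in alphabetical order are the answer.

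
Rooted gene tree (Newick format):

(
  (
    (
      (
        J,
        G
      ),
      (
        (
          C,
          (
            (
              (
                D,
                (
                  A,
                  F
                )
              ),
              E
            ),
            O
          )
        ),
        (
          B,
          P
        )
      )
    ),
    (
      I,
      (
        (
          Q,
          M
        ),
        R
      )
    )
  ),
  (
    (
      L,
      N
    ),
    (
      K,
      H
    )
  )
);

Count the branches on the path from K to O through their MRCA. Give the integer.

9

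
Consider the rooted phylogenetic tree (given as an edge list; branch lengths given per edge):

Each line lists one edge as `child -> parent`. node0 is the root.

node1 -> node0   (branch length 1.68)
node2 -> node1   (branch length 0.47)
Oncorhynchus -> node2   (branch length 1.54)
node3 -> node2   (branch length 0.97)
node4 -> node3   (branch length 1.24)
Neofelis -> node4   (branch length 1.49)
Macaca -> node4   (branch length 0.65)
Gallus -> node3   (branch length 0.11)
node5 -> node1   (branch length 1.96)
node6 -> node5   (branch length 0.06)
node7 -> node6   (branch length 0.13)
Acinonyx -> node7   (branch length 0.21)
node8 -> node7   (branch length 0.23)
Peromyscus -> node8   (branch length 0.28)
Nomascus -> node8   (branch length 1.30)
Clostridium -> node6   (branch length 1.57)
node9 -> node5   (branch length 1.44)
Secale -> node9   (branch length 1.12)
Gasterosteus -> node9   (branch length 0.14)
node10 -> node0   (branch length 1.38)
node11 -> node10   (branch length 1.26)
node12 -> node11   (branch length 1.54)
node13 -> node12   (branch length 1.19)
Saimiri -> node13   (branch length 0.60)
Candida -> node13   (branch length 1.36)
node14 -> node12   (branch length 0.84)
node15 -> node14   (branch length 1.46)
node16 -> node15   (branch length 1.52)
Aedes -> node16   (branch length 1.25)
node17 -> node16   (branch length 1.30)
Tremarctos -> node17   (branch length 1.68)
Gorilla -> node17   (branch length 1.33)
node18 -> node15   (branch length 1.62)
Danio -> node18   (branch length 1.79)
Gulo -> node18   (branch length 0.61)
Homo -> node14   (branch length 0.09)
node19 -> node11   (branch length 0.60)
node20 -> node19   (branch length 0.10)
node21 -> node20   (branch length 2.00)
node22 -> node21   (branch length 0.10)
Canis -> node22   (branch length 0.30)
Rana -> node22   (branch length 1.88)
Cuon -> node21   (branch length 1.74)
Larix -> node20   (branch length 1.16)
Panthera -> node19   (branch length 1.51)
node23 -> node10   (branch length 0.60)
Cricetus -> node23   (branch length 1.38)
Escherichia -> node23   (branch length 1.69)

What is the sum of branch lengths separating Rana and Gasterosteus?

The path runs Rana → … → MRCA → … → Gasterosteus; the MRCA is the root of the tree.
Branch lengths along that path: 1.88 + 0.10 + 2.00 + 0.10 + 0.60 + 1.26 + 1.38 + 1.68 + 1.96 + 1.44 + 0.14 = 12.54.

12.54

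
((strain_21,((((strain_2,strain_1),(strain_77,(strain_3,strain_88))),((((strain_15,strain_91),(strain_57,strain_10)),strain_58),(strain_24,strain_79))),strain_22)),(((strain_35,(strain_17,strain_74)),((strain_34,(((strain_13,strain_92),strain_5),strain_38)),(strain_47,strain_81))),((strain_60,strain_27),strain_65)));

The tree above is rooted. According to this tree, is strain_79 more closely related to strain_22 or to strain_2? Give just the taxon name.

strain_2

The MRCA of strain_79 and strain_2 subtends (((strain_2,strain_1),(strain_77,(strain_3,strain_88))),((((strain_15,strain_91),(strain_57,strain_10)),strain_58),(strain_24,strain_79))) (12 taxa).
The MRCA of strain_79 and strain_22 subtends ((((strain_2,strain_1),(strain_77,(strain_3,strain_88))),((((strain_15,strain_91),(strain_57,strain_10)),strain_58),(strain_24,strain_79))),strain_22) (13 taxa).
The first is nested inside the second, so strain_79 shares a more recent common ancestor with strain_2.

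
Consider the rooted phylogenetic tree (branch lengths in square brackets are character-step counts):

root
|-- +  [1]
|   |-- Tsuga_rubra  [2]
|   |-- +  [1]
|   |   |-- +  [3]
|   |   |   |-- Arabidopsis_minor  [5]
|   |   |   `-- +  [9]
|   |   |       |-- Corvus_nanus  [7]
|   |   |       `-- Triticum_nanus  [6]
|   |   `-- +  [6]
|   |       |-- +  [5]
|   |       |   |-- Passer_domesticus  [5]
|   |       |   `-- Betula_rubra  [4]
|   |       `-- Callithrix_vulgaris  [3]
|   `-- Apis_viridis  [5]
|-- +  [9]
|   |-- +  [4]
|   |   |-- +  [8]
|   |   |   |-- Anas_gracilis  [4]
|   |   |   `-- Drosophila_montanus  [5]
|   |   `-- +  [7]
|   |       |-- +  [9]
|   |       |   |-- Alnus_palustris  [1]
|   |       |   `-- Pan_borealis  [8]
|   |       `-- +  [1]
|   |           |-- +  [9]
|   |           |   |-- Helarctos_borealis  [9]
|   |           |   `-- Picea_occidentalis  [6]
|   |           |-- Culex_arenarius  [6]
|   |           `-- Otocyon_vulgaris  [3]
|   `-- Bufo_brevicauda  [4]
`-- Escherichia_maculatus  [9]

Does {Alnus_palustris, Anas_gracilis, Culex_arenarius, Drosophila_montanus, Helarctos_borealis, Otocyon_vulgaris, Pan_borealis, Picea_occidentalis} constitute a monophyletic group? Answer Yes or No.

The most recent common ancestor of these taxa subtends ((Anas_gracilis,Drosophila_montanus),((Alnus_palustris,Pan_borealis),((Helarctos_borealis,Picea_occidentalis),Culex_arenarius,Otocyon_vulgaris))).
That clade has exactly 8 tips — every listed taxon and nothing else — so the group is monophyletic.

Yes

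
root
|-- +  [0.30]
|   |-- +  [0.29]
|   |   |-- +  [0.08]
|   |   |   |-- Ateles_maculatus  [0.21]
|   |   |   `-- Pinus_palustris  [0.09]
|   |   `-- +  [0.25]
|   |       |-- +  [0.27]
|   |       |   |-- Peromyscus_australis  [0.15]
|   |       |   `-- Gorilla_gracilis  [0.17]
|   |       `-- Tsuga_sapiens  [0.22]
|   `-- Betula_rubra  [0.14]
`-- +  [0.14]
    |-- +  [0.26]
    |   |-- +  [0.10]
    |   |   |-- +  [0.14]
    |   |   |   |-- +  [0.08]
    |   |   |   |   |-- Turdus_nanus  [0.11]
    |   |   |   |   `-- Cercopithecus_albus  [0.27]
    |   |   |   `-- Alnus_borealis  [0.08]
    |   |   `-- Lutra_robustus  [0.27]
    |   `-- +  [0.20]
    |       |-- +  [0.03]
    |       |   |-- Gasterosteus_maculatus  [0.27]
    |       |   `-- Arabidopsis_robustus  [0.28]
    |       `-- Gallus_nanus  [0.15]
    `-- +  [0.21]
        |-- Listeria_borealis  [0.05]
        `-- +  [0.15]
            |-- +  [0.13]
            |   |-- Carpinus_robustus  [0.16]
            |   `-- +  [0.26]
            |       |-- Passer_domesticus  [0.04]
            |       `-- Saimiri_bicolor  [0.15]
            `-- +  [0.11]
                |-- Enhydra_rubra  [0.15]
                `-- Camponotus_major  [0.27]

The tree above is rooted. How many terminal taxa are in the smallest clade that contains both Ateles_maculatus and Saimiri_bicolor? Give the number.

The MRCA of Ateles_maculatus and Saimiri_bicolor is the root, so the clade is the entire tree.
That clade contains 19 terminal taxa: Alnus_borealis, Arabidopsis_robustus, Ateles_maculatus, Betula_rubra, Camponotus_major, Carpinus_robustus, Cercopithecus_albus, Enhydra_rubra, Gallus_nanus, Gasterosteus_maculatus, Gorilla_gracilis, Listeria_borealis, Lutra_robustus, Passer_domesticus, Peromyscus_australis, Pinus_palustris, Saimiri_bicolor, Tsuga_sapiens, Turdus_nanus.

19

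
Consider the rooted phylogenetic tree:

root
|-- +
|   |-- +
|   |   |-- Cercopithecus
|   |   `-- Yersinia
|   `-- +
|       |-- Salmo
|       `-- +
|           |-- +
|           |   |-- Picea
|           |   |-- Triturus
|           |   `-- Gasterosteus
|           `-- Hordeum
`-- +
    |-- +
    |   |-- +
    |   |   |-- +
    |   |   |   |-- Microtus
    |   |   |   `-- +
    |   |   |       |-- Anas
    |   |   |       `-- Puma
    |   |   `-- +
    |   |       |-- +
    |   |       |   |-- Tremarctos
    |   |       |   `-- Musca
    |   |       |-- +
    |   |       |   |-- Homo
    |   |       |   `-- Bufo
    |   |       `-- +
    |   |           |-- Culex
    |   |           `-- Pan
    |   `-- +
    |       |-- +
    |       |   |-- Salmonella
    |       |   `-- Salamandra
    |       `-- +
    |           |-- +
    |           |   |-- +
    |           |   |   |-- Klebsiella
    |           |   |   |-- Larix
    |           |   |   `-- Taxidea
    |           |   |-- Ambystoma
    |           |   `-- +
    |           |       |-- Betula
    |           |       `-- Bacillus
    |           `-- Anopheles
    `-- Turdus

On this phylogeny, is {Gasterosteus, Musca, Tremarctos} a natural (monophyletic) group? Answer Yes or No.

The MRCA of the listed taxa is the root, so the smallest clade containing them is the whole tree.
That clade also contains Ambystoma, Anas, Anopheles, Bacillus, Betula, Bufo, Cercopithecus, Culex, Homo, Hordeum, Klebsiella, Larix, Microtus, Pan, Picea, Puma, Salamandra, Salmo, Salmonella, Taxidea, Triturus, Turdus, Yersinia, which are not in the proposed group, so the group is not monophyletic.

No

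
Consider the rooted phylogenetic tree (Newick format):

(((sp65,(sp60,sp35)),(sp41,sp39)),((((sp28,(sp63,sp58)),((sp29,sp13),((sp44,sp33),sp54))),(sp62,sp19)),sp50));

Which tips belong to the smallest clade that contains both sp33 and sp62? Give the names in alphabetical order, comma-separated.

sp13, sp19, sp28, sp29, sp33, sp44, sp54, sp58, sp62, sp63

Tracing sp33: it sits inside (sp44,sp33).
Tracing sp62: it sits inside (sp62,sp19).
The smallest clade enclosing both is (((sp28,(sp63,sp58)),((sp29,sp13),((sp44,sp33),sp54))),(sp62,sp19)); the answer is its 10 terminal taxa in alphabetical order.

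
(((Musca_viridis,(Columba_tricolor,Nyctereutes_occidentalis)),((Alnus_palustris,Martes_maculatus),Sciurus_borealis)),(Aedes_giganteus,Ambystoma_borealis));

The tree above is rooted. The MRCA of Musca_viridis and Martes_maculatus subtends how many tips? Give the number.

6

The MRCA of Musca_viridis and Martes_maculatus is the node subtending ((Musca_viridis,(Columba_tricolor,Nyctereutes_occidentalis)),((Alnus_palustris,Martes_maculatus),Sciurus_borealis)).
That clade contains 6 terminal taxa: Alnus_palustris, Columba_tricolor, Martes_maculatus, Musca_viridis, Nyctereutes_occidentalis, Sciurus_borealis.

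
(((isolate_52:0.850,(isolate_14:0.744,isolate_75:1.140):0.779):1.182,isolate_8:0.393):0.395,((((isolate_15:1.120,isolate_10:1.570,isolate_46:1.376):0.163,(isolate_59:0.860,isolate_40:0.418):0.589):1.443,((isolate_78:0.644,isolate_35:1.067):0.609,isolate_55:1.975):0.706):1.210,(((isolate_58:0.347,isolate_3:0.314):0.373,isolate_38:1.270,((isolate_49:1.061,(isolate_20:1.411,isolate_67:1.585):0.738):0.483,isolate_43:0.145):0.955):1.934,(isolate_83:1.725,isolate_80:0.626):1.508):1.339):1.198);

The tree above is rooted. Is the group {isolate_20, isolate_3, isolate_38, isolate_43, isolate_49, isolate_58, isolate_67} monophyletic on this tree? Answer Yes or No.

The most recent common ancestor of these taxa subtends ((isolate_58,isolate_3),isolate_38,((isolate_49,(isolate_20,isolate_67)),isolate_43)).
That clade has exactly 7 tips — every listed taxon and nothing else — so the group is monophyletic.

Yes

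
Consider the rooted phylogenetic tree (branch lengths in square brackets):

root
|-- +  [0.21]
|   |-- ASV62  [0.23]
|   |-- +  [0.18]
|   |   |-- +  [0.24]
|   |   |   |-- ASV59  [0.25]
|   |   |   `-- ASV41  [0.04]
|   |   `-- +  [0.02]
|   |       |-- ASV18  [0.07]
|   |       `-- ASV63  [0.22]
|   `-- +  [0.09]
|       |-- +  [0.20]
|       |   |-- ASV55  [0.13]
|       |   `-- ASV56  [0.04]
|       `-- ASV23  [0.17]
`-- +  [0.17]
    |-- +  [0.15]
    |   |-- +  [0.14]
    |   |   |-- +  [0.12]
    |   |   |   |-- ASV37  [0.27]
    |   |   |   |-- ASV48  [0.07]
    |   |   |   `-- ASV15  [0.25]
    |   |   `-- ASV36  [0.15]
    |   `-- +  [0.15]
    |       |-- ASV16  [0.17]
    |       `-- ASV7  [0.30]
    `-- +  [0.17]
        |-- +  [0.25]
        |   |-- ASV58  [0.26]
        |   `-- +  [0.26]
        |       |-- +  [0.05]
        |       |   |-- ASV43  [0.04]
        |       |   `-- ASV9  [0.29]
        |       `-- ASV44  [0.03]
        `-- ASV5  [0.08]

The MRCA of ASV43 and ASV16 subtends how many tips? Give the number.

The MRCA of ASV43 and ASV16 is the node subtending ((((ASV37,ASV48,ASV15),ASV36),(ASV16,ASV7)),((ASV58,((ASV43,ASV9),ASV44)),ASV5)).
That clade contains 11 terminal taxa: ASV15, ASV16, ASV36, ASV37, ASV43, ASV44, ASV48, ASV5, ASV58, ASV7, ASV9.

11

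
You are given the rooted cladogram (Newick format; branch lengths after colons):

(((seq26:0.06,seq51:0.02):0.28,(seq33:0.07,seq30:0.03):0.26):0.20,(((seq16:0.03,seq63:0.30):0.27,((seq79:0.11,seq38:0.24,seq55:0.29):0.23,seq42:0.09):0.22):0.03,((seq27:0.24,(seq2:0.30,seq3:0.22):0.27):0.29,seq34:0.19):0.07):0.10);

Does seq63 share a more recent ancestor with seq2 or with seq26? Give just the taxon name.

seq2

The MRCA of seq63 and seq2 subtends (((seq16,seq63),((seq79,seq38,seq55),seq42)),((seq27,(seq2,seq3)),seq34)) (10 taxa).
The MRCA of seq63 and seq26 is the root, subtending the entire tree (14 taxa).
The first is nested inside the second, so seq63 shares a more recent common ancestor with seq2.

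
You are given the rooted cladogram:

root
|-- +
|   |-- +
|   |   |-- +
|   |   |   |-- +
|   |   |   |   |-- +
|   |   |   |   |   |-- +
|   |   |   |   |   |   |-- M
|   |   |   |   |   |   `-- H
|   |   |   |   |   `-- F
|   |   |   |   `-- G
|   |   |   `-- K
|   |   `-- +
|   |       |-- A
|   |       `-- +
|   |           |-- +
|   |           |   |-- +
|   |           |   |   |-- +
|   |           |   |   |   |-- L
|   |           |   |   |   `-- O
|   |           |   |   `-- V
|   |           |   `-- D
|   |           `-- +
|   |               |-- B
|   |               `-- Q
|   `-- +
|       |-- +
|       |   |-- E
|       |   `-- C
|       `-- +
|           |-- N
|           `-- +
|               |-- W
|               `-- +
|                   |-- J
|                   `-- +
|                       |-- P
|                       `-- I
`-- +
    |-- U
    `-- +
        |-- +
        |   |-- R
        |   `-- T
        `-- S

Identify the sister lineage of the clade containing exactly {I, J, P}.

The clade containing exactly {I, J, P} attaches to the tree at the node subtending (W,(J,(P,I))).
The other lineage descending from that same node — the sister group — is the single tip W.

W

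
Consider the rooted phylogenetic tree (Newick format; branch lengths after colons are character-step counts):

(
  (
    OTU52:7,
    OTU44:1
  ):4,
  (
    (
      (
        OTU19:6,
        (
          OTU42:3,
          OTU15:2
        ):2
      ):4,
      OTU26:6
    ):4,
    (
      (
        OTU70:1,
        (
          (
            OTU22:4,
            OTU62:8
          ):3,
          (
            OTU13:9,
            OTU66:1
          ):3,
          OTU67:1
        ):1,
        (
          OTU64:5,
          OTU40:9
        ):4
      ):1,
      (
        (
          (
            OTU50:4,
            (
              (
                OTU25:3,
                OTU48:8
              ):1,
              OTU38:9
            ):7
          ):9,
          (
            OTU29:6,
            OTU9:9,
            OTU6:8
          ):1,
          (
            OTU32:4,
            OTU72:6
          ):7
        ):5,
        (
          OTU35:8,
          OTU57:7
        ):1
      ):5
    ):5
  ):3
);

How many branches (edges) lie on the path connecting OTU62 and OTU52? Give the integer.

The MRCA of OTU62 and OTU52 is the root of the tree.
From OTU62 up to that node: 6 branches. From OTU52 up to the same node: 2 branches. Total: 6 + 2 = 8.

8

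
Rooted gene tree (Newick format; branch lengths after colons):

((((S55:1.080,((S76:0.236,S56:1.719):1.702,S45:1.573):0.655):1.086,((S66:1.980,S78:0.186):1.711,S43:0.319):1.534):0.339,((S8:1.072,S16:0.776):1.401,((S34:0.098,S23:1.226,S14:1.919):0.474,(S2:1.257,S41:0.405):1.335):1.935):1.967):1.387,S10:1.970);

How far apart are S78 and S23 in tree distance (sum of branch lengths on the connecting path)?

9.372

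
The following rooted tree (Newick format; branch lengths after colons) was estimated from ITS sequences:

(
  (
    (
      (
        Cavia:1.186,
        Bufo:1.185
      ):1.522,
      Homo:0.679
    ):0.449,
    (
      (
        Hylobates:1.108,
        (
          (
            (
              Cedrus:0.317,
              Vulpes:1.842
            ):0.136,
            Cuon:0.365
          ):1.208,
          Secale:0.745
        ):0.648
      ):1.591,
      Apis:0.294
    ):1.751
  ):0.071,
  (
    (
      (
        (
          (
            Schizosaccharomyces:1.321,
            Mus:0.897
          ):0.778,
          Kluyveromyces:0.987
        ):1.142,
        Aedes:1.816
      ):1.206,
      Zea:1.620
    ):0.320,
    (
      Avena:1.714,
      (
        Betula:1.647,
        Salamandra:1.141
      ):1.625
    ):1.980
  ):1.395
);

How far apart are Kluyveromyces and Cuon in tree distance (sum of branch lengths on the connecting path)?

The path runs Kluyveromyces → … → MRCA → … → Cuon; the MRCA is the root of the tree.
Branch lengths along that path: 0.987 + 1.142 + 1.206 + 0.320 + 1.395 + 0.071 + 1.751 + 1.591 + 0.648 + 1.208 + 0.365 = 10.684.

10.684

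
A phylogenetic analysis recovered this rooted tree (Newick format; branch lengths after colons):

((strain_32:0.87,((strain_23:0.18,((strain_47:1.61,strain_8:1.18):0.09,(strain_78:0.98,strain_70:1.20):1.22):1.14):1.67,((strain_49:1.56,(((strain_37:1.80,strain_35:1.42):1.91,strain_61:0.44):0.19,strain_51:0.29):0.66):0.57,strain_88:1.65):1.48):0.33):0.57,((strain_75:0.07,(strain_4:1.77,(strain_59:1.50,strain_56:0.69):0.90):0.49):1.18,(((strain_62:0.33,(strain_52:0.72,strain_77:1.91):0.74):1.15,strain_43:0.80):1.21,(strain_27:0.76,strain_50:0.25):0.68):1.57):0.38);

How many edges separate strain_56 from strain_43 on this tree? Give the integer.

7

The MRCA of strain_56 and strain_43 is the node subtending ((strain_75,(strain_4,(strain_59,strain_56))),(((strain_62,(strain_52,strain_77)),strain_43),(strain_27,strain_50))).
From strain_56 up to that node: 4 branches. From strain_43 up to the same node: 3 branches. Total: 4 + 3 = 7.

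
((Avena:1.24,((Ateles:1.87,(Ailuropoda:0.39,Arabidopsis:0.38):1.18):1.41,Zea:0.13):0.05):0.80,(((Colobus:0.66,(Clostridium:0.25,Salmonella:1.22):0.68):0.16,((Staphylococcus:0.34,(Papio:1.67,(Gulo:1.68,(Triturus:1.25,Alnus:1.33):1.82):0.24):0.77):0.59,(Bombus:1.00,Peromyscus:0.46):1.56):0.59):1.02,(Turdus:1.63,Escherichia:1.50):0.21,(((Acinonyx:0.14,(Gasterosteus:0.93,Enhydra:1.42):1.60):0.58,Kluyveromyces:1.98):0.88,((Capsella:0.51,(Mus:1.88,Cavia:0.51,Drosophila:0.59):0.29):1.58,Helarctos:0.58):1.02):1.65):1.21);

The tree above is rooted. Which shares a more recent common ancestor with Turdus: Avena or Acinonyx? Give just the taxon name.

Acinonyx

The MRCA of Turdus and Acinonyx subtends (((Colobus,(Clostridium,Salmonella)),((Staphylococcus,(Papio,(Gulo,(Triturus,Alnus)))),(Bombus,Peromyscus))),(Turdus,Escherichia),(((Acinonyx,(Gasterosteus,Enhydra)),Kluyveromyces),((Capsella,(Mus,Cavia,Drosophila)),Helarctos))) (21 taxa).
The MRCA of Turdus and Avena is the root, subtending the entire tree (26 taxa).
The first is nested inside the second, so Turdus shares a more recent common ancestor with Acinonyx.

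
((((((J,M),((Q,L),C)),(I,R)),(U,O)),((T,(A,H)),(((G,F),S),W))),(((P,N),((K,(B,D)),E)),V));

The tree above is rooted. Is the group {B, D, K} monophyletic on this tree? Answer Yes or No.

Yes

The most recent common ancestor of these taxa subtends (K,(B,D)).
That clade has exactly 3 tips — every listed taxon and nothing else — so the group is monophyletic.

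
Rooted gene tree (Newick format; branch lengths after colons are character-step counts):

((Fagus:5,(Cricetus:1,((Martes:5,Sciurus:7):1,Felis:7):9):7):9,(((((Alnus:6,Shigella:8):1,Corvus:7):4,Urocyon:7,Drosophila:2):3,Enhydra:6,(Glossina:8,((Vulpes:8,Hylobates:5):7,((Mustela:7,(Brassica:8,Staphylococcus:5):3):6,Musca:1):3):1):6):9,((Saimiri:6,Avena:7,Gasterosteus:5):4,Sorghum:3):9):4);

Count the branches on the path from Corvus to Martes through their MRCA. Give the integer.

10

The MRCA of Corvus and Martes is the root of the tree.
From Corvus up to that node: 5 branches. From Martes up to the same node: 5 branches. Total: 5 + 5 = 10.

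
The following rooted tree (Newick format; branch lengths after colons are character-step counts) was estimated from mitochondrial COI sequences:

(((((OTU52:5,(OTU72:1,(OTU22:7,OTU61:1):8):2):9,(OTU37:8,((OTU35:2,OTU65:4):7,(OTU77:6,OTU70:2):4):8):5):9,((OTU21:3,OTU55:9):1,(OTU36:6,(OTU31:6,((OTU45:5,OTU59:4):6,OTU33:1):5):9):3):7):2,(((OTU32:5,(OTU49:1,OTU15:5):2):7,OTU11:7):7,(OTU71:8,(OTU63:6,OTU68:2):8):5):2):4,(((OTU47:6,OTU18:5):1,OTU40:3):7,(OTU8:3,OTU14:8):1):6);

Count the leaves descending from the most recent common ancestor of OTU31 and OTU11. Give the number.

23

The MRCA of OTU31 and OTU11 is the node subtending ((((OTU52,(OTU72,(OTU22,OTU61))),(OTU37,((OTU35,OTU65),(OTU77,OTU70)))),((OTU21,OTU55),(OTU36,(OTU31,((OTU45,OTU59),OTU33))))),(((OTU32,(OTU49,OTU15)),OTU11),(OTU71,(OTU63,OTU68)))).
That clade contains 23 terminal taxa: OTU11, OTU15, OTU21, OTU22, OTU31, OTU32, OTU33, OTU35, OTU36, OTU37, OTU45, OTU49, OTU52, OTU55, OTU59, OTU61, OTU63, OTU65, OTU68, OTU70, OTU71, OTU72, OTU77.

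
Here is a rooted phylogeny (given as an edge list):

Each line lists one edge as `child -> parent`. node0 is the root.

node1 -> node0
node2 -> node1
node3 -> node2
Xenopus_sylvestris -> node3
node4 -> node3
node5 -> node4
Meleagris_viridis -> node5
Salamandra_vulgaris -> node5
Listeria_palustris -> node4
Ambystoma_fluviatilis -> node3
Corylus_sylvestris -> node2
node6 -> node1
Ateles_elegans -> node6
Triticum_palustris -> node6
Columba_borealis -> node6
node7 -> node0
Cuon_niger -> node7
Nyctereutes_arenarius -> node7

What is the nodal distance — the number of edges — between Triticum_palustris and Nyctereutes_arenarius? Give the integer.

The MRCA of Triticum_palustris and Nyctereutes_arenarius is the root of the tree.
From Triticum_palustris up to that node: 3 branches. From Nyctereutes_arenarius up to the same node: 2 branches. Total: 3 + 2 = 5.

5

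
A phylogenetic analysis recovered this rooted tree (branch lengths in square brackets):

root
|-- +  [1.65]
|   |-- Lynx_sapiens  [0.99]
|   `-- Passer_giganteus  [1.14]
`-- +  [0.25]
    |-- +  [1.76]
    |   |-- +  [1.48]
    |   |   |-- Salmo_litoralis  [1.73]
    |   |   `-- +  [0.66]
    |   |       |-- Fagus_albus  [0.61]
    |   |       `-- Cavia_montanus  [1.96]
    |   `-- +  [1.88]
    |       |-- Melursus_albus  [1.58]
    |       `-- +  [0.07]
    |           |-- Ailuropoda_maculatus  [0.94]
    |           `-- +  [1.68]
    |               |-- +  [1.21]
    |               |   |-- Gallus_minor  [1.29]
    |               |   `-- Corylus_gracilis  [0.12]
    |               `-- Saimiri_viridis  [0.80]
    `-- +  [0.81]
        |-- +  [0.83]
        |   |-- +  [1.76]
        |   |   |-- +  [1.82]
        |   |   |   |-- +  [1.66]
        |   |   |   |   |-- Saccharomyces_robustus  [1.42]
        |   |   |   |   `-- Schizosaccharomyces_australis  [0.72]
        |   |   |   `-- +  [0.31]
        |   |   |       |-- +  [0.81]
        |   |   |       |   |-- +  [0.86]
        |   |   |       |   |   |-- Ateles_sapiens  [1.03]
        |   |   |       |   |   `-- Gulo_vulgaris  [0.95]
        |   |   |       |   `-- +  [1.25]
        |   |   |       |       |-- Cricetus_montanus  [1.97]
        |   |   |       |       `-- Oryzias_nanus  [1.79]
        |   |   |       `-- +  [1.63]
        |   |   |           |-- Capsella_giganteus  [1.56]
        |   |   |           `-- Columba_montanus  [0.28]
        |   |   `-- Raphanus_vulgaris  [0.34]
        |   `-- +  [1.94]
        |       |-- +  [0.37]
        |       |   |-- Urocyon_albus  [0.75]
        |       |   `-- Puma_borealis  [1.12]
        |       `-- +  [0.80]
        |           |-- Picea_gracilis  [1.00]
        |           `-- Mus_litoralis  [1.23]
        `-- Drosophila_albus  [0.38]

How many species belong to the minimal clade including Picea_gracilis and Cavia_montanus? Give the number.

22

The MRCA of Picea_gracilis and Cavia_montanus is the node subtending (((Salmo_litoralis,(Fagus_albus,Cavia_montanus)),(Melursus_albus,(Ailuropoda_maculatus,((Gallus_minor,Corylus_gracilis),Saimiri_viridis)))),(((((Saccharomyces_robustus,Schizosaccharomyces_australis),(((Ateles_sapiens,Gulo_vulgaris),(Cricetus_montanus,Oryzias_nanus)),(Capsella_giganteus,Columba_montanus))),Raphanus_vulgaris),((Urocyon_albus,Puma_borealis),(Picea_gracilis,Mus_litoralis))),Drosophila_albus)).
That clade contains 22 terminal taxa: Ailuropoda_maculatus, Ateles_sapiens, Capsella_giganteus, Cavia_montanus, Columba_montanus, Corylus_gracilis, Cricetus_montanus, Drosophila_albus, Fagus_albus, Gallus_minor, Gulo_vulgaris, Melursus_albus, Mus_litoralis, Oryzias_nanus, Picea_gracilis, Puma_borealis, Raphanus_vulgaris, Saccharomyces_robustus, Saimiri_viridis, Salmo_litoralis, Schizosaccharomyces_australis, Urocyon_albus.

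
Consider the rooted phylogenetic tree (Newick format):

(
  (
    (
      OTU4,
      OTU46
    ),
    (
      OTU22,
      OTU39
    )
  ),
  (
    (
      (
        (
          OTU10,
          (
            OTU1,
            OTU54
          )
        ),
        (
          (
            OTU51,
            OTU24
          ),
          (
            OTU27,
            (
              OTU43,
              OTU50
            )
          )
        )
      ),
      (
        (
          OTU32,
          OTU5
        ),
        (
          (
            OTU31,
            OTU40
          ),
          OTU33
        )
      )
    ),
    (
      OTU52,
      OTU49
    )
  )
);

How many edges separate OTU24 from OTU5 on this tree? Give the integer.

7

The MRCA of OTU24 and OTU5 is the node subtending (((OTU10,(OTU1,OTU54)),((OTU51,OTU24),(OTU27,(OTU43,OTU50)))),((OTU32,OTU5),((OTU31,OTU40),OTU33))).
From OTU24 up to that node: 4 branches. From OTU5 up to the same node: 3 branches. Total: 4 + 3 = 7.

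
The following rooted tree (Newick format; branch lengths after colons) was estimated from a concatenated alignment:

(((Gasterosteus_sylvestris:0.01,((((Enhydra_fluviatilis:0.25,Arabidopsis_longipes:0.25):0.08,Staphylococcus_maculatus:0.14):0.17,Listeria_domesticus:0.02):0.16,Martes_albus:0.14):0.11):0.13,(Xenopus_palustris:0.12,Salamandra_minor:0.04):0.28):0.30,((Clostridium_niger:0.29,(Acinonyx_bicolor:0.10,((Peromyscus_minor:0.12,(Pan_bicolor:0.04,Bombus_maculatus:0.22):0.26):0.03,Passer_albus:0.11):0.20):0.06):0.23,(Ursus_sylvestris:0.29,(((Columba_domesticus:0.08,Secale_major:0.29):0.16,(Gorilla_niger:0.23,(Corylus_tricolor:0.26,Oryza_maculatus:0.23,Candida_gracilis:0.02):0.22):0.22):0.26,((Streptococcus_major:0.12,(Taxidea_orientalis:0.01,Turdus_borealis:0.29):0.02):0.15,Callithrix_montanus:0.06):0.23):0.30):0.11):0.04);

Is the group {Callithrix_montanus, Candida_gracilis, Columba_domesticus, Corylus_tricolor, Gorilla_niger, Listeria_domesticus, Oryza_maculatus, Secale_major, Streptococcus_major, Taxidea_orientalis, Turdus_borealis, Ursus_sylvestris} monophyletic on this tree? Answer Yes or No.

No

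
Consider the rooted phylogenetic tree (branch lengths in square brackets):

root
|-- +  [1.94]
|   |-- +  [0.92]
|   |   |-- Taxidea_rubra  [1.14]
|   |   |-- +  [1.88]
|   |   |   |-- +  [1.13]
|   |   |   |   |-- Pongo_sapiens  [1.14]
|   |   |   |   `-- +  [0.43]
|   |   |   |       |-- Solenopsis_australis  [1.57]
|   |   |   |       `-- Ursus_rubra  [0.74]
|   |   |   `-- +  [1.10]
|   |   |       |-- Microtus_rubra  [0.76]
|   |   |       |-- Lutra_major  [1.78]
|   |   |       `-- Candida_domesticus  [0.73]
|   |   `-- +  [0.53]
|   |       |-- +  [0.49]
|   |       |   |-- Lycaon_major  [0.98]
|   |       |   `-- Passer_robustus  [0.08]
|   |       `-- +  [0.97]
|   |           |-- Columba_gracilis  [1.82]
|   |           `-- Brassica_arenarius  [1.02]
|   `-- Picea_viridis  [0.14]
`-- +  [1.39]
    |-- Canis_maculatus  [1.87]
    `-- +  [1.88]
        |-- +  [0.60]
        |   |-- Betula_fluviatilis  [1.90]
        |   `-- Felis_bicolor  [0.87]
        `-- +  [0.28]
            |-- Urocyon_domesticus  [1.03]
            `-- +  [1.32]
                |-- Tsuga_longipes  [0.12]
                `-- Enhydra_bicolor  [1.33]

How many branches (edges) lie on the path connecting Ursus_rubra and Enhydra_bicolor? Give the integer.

11

The MRCA of Ursus_rubra and Enhydra_bicolor is the root of the tree.
From Ursus_rubra up to that node: 6 branches. From Enhydra_bicolor up to the same node: 5 branches. Total: 6 + 5 = 11.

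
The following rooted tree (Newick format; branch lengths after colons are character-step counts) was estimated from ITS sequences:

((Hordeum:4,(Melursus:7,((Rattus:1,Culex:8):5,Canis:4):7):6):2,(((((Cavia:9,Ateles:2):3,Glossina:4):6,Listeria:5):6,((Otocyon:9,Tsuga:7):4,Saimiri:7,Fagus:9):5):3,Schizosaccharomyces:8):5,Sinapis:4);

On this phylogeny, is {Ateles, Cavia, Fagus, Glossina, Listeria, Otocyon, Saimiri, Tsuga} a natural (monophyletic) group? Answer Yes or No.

The most recent common ancestor of these taxa subtends ((((Cavia,Ateles),Glossina),Listeria),((Otocyon,Tsuga),Saimiri,Fagus)).
That clade has exactly 8 tips — every listed taxon and nothing else — so the group is monophyletic.

Yes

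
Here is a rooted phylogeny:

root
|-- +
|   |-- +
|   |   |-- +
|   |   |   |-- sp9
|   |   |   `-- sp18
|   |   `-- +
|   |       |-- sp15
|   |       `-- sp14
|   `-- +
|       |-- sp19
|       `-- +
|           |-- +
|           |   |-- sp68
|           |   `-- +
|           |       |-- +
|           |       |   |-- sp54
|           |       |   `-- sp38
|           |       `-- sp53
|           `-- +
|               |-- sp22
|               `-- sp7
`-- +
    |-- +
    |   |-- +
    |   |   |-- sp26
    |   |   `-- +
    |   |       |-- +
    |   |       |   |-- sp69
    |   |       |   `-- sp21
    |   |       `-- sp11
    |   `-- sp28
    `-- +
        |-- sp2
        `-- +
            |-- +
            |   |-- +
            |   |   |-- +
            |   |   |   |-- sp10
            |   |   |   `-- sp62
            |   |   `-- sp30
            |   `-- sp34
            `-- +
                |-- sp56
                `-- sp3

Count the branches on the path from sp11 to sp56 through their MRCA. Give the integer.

The MRCA of sp11 and sp56 is the node subtending (((sp26,((sp69,sp21),sp11)),sp28),(sp2,((((sp10,sp62),sp30),sp34),(sp56,sp3)))).
From sp11 up to that node: 4 branches. From sp56 up to the same node: 4 branches. Total: 4 + 4 = 8.

8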